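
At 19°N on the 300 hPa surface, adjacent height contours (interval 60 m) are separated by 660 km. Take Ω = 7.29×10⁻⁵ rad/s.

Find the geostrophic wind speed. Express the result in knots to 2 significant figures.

Coriolis parameter at 19°N:
f = 2Ω sin φ = 2 × 7.29×10⁻⁵ × sin 19° = 4.75×10⁻⁵ s⁻¹
Height gradient: |∂Z/∂n| = 60 m / 660000 m = 9.09×10⁻⁵
On a pressure surface, geostrophic balance gives V_g = (g/f)|∂Z/∂n|:
V_g = 9.81 × 9.09×10⁻⁵ / 4.75×10⁻⁵ = 18.8 m/s
Converting: 18.8 m/s × 1.944 = 37 knots

37 knots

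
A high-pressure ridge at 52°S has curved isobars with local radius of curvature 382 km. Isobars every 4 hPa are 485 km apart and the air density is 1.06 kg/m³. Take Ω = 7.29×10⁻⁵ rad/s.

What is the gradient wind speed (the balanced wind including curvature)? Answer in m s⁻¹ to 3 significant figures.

Coriolis parameter at 52°S:
f = 2Ω sin φ = 2 × 7.29×10⁻⁵ × sin 52° = 1.15×10⁻⁴ s⁻¹
Pressure gradient: |∂P/∂n| = 400 Pa / 485000 m = 8.25×10⁻⁴ Pa/m
Geostrophic speed: V_g = |∂P/∂n|/(fρ) = 8.25×10⁻⁴/(1.15×10⁻⁴ × 1.06) = 6.77 m/s
Around a high, pressure-gradient force acts outward with centrifugal, so Coriolis balances both:
fV = (1/ρ)|∂P/∂n| + V²/R  →  V² − fR·V + fR·V_g = 0
With fR = 1.15×10⁻⁴ × 382×10³ m = 43.9 m/s:
V = [fR − √((fR)² − 4 fR V_g)]/2 = [43.9 − √(43.9² − 4×43.9×6.77)]/2 = 8.37 m/s
Supergeostrophic (V > V_g = 6.77 m/s), as expected around a high.

8.37 m s⁻¹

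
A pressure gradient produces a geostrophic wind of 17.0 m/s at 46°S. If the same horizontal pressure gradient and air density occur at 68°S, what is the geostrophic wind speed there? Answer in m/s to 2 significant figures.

With the same pressure gradient and density, V_g ∝ 1/f ∝ 1/sin φ.
V₂ = V₁ · sin φ₁ / sin φ₂ = 17.0 × sin 46° / sin 68°
V₂ = 17.0 × 0.7193/0.9272 = 13 m/s

13 m/s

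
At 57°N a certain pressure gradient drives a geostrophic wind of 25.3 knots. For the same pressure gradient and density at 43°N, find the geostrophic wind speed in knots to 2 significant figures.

With the same pressure gradient and density, V_g ∝ 1/f ∝ 1/sin φ.
V₂ = V₁ · sin φ₁ / sin φ₂ = 25.3 × sin 57° / sin 43°
V₂ = 25.3 × 0.8387/0.6820 = 31 knots

31 knots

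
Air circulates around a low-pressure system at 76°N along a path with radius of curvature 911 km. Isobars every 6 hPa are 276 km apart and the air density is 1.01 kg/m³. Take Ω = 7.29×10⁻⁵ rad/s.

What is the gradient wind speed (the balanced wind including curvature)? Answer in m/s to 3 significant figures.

Coriolis parameter at 76°N:
f = 2Ω sin φ = 2 × 7.29×10⁻⁵ × sin 76° = 1.41×10⁻⁴ s⁻¹
Pressure gradient: |∂P/∂n| = 600 Pa / 276000 m = 2.17×10⁻³ Pa/m
Geostrophic speed: V_g = |∂P/∂n|/(fρ) = 2.17×10⁻³/(1.41×10⁻⁴ × 1.01) = 15.2 m/s
Around a low, centrifugal force acts outward with Coriolis, so pressure-gradient force balances both:
(1/ρ)|∂P/∂n| = fV + V²/R  →  V² + fR·V − fR·V_g = 0
With fR = 1.41×10⁻⁴ × 911×10³ m = 129 m/s:
V = [−fR + √((fR)² + 4 fR V_g)]/2 = [−129 + √(129² + 4×129×15.2)]/2 = 13.7 m/s
Subgeostrophic (V < V_g = 15.2 m/s), as expected around a low.

13.7 m/s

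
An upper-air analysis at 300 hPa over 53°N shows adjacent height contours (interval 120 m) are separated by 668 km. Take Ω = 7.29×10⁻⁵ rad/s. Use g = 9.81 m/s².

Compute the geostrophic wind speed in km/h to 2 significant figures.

Coriolis parameter at 53°N:
f = 2Ω sin φ = 2 × 7.29×10⁻⁵ × sin 53° = 1.16×10⁻⁴ s⁻¹
Height gradient: |∂Z/∂n| = 120 m / 668000 m = 1.80×10⁻⁴
On a pressure surface, geostrophic balance gives V_g = (g/f)|∂Z/∂n|:
V_g = 9.81 × 1.80×10⁻⁴ / 1.16×10⁻⁴ = 15.1 m/s
Converting: 15.1 m/s × 3.6 = 54 km/h

54 km/h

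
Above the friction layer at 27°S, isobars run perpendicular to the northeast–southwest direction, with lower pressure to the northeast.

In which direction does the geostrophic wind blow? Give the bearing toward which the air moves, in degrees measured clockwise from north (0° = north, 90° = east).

315°

The pressure-gradient force points toward the northeast (bearing 045°).
Geostrophic balance: in the Southern Hemisphere the Coriolis force deflects motion to the left, so the geostrophic wind blows 90° to the left of the pressure-gradient force (low pressure on the right).
Rotating 045° by 90° counterclockwise gives 315° — the wind blows toward the northwest.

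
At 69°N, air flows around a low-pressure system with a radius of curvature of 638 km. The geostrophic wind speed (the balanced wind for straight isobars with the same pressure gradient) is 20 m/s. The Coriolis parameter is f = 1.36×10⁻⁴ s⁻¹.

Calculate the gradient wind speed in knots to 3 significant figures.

32.6 knots

Around a low, centrifugal force acts outward with Coriolis, so pressure-gradient force balances both:
(1/ρ)|∂P/∂n| = fV + V²/R  →  V² + fR·V − fR·V_g = 0
With fR = 1.36×10⁻⁴ × 638×10³ m = 86.8 m/s:
V = [−fR + √((fR)² + 4 fR V_g)]/2 = [−86.8 + √(86.8² + 4×86.8×20)]/2 = 16.8 m/s
Subgeostrophic (V < V_g = 20 m/s), as expected around a low.
Converting: 16.8 m/s × 1.944 = 32.6 knots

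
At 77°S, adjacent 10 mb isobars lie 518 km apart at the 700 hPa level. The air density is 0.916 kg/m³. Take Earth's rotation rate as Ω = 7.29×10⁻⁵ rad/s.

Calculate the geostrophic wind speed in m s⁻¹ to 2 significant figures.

15 m s⁻¹

Coriolis parameter at 77°S:
f = 2Ω sin φ = 2 × 7.29×10⁻⁵ × sin 77° = 1.42×10⁻⁴ s⁻¹
Pressure gradient: |∂P/∂n| = 1000 Pa / 518000 m = 1.93×10⁻³ Pa/m
Geostrophic balance (pressure-gradient force = Coriolis force):
V_g = (1/(fρ)) |∂P/∂n| = 1.93×10⁻³ / (1.42×10⁻⁴ × 0.916) = 14.8 m/s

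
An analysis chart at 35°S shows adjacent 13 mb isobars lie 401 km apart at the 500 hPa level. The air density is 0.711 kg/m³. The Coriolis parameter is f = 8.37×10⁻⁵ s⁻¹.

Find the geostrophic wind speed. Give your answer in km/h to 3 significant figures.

Pressure gradient: |∂P/∂n| = 1300 Pa / 401000 m = 3.24×10⁻³ Pa/m
Geostrophic balance (pressure-gradient force = Coriolis force):
V_g = (1/(fρ)) |∂P/∂n| = 3.24×10⁻³ / (8.37×10⁻⁵ × 0.711) = 54.5 m/s
Converting: 54.5 m/s × 3.6 = 196 km/h

196 km/h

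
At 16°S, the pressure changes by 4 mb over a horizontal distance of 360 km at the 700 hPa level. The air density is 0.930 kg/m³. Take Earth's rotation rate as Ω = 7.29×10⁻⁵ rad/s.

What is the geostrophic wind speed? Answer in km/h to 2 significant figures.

Coriolis parameter at 16°S:
f = 2Ω sin φ = 2 × 7.29×10⁻⁵ × sin 16° = 4.02×10⁻⁵ s⁻¹
Pressure gradient: |∂P/∂n| = 400 Pa / 360000 m = 1.11×10⁻³ Pa/m
Geostrophic balance (pressure-gradient force = Coriolis force):
V_g = (1/(fρ)) |∂P/∂n| = 1.11×10⁻³ / (4.02×10⁻⁵ × 0.930) = 29.7 m/s
Converting: 29.7 m/s × 3.6 = 110 km/h

110 km/h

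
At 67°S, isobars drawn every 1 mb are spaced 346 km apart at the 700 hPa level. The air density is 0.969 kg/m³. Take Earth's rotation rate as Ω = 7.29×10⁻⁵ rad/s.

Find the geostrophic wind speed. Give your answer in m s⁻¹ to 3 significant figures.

Coriolis parameter at 67°S:
f = 2Ω sin φ = 2 × 7.29×10⁻⁵ × sin 67° = 1.34×10⁻⁴ s⁻¹
Pressure gradient: |∂P/∂n| = 100 Pa / 346000 m = 2.89×10⁻⁴ Pa/m
Geostrophic balance (pressure-gradient force = Coriolis force):
V_g = (1/(fρ)) |∂P/∂n| = 2.89×10⁻⁴ / (1.34×10⁻⁴ × 0.969) = 2.22 m/s

2.22 m s⁻¹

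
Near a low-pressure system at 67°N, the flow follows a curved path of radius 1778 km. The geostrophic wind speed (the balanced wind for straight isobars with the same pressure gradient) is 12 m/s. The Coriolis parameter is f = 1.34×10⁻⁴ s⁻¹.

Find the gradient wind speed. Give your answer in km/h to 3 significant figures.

41.2 km/h

Around a low, centrifugal force acts outward with Coriolis, so pressure-gradient force balances both:
(1/ρ)|∂P/∂n| = fV + V²/R  →  V² + fR·V − fR·V_g = 0
With fR = 1.34×10⁻⁴ × 1778×10³ m = 238 m/s:
V = [−fR + √((fR)² + 4 fR V_g)]/2 = [−238 + √(238² + 4×238×12)]/2 = 11.4 m/s
Subgeostrophic (V < V_g = 12 m/s), as expected around a low.
Converting: 11.4 m/s × 3.6 = 41.2 km/h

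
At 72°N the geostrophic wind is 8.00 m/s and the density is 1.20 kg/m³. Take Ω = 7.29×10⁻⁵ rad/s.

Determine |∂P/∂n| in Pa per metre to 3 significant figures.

1.33×10⁻³ Pa/m

Coriolis parameter at 72°N:
f = 2Ω sin φ = 2 × 7.29×10⁻⁵ × sin 72° = 1.39×10⁻⁴ s⁻¹
Geostrophic balance rearranged: |∂P/∂n| = f ρ V_g
|∂P/∂n| = 1.39×10⁻⁴ × 1.20 × 8.00 = 1.33×10⁻³ Pa/m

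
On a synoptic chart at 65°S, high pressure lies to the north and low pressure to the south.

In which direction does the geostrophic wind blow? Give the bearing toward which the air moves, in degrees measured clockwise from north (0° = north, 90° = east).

090°

The pressure-gradient force points toward the south (bearing 180°).
Geostrophic balance: in the Southern Hemisphere the Coriolis force deflects motion to the left, so the geostrophic wind blows 90° to the left of the pressure-gradient force (low pressure on the right).
Rotating 180° by 90° counterclockwise gives 090° — the wind blows toward the east.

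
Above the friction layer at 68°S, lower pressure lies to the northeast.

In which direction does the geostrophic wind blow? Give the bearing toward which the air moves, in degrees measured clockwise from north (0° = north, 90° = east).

The pressure-gradient force points toward the northeast (bearing 045°).
Geostrophic balance: in the Southern Hemisphere the Coriolis force deflects motion to the left, so the geostrophic wind blows 90° to the left of the pressure-gradient force (low pressure on the right).
Rotating 045° by 90° counterclockwise gives 315° — the wind blows toward the northwest.

315°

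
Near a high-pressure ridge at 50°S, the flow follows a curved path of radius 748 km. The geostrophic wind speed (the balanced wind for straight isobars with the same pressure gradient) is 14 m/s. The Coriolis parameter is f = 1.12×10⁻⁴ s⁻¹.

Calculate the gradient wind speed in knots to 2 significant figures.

35 knots

Around a high, pressure-gradient force acts outward with centrifugal, so Coriolis balances both:
fV = (1/ρ)|∂P/∂n| + V²/R  →  V² − fR·V + fR·V_g = 0
With fR = 1.12×10⁻⁴ × 748×10³ m = 83.8 m/s:
V = [fR − √((fR)² − 4 fR V_g)]/2 = [83.8 − √(83.8² − 4×83.8×14)]/2 = 17.8 m/s
Supergeostrophic (V > V_g = 14 m/s), as expected around a high.
Converting: 17.8 m/s × 1.944 = 35 knots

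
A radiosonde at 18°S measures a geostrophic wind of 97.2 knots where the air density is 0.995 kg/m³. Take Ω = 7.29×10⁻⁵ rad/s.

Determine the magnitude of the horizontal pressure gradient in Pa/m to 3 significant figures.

2.24×10⁻³ Pa/m

Coriolis parameter at 18°S:
f = 2Ω sin φ = 2 × 7.29×10⁻⁵ × sin 18° = 4.51×10⁻⁵ s⁻¹
Wind speed in SI: 97.2 knots = 50.0 m/s
Geostrophic balance rearranged: |∂P/∂n| = f ρ V_g
|∂P/∂n| = 4.51×10⁻⁵ × 0.995 × 50.0 = 2.24×10⁻³ Pa/m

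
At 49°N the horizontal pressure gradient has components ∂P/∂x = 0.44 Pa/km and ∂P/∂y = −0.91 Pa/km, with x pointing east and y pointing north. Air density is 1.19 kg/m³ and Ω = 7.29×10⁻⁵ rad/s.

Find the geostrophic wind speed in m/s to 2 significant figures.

Coriolis parameter at 49°N:
f = 2Ω sin φ = 2 × 7.29×10⁻⁵ × sin 49° = 1.10×10⁻⁴ s⁻¹
Component geostrophic relations (x east, y north):
u_g = −(1/(fρ)) ∂P/∂y,  v_g = (1/(fρ)) ∂P/∂x
u_g = −(−0.91×10⁻³)/(1.10×10⁻⁴ × 1.19) = 6.95 m/s;  v_g = (0.44×10⁻³)/(1.10×10⁻⁴ × 1.19) = 3.36 m/s
|V_g| = √(u_g² + v_g²) = 7.72 m/s

7.7 m/s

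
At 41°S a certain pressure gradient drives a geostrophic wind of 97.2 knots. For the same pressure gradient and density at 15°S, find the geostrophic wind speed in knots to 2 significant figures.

With the same pressure gradient and density, V_g ∝ 1/f ∝ 1/sin φ.
V₂ = V₁ · sin φ₁ / sin φ₂ = 97.2 × sin 41° / sin 15°
V₂ = 97.2 × 0.6561/0.2588 = 250 knots

250 knots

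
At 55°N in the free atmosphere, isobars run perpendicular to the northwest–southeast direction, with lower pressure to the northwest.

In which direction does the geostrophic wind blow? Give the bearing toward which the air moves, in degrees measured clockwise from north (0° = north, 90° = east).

The pressure-gradient force points toward the northwest (bearing 315°).
Geostrophic balance: in the Northern Hemisphere the Coriolis force deflects motion to the right, so the geostrophic wind blows 90° to the right of the pressure-gradient force (low pressure on the left).
Rotating 315° by 90° clockwise gives 045° — the wind blows toward the northeast.

045°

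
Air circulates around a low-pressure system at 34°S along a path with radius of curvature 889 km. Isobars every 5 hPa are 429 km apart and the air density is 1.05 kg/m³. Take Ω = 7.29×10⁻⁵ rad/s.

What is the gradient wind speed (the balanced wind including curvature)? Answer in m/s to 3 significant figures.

11.7 m/s

Coriolis parameter at 34°S:
f = 2Ω sin φ = 2 × 7.29×10⁻⁵ × sin 34° = 8.15×10⁻⁵ s⁻¹
Pressure gradient: |∂P/∂n| = 500 Pa / 429000 m = 1.17×10⁻³ Pa/m
Geostrophic speed: V_g = |∂P/∂n|/(fρ) = 1.17×10⁻³/(8.15×10⁻⁵ × 1.05) = 13.6 m/s
Around a low, centrifugal force acts outward with Coriolis, so pressure-gradient force balances both:
(1/ρ)|∂P/∂n| = fV + V²/R  →  V² + fR·V − fR·V_g = 0
With fR = 8.15×10⁻⁵ × 889×10³ m = 72.5 m/s:
V = [−fR + √((fR)² + 4 fR V_g)]/2 = [−72.5 + √(72.5² + 4×72.5×13.6)]/2 = 11.7 m/s
Subgeostrophic (V < V_g = 13.6 m/s), as expected around a low.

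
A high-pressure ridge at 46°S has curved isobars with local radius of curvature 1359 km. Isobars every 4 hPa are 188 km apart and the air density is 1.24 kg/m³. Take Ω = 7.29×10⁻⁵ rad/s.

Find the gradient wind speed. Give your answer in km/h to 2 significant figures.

Coriolis parameter at 46°S:
f = 2Ω sin φ = 2 × 7.29×10⁻⁵ × sin 46° = 1.05×10⁻⁴ s⁻¹
Pressure gradient: |∂P/∂n| = 400 Pa / 188000 m = 2.13×10⁻³ Pa/m
Geostrophic speed: V_g = |∂P/∂n|/(fρ) = 2.13×10⁻³/(1.05×10⁻⁴ × 1.24) = 16.4 m/s
Around a high, pressure-gradient force acts outward with centrifugal, so Coriolis balances both:
fV = (1/ρ)|∂P/∂n| + V²/R  →  V² − fR·V + fR·V_g = 0
With fR = 1.05×10⁻⁴ × 1359×10³ m = 143 m/s:
V = [fR − √((fR)² − 4 fR V_g)]/2 = [143 − √(143² − 4×143×16.4)]/2 = 18.9 m/s
Supergeostrophic (V > V_g = 16.4 m/s), as expected around a high.
Converting: 18.9 m/s × 3.6 = 68 km/h

68 km/h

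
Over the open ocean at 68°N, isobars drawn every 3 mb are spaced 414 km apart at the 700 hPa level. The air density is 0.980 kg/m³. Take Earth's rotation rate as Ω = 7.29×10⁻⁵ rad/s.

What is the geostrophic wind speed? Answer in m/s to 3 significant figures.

5.47 m/s

Coriolis parameter at 68°N:
f = 2Ω sin φ = 2 × 7.29×10⁻⁵ × sin 68° = 1.35×10⁻⁴ s⁻¹
Pressure gradient: |∂P/∂n| = 300 Pa / 414000 m = 7.25×10⁻⁴ Pa/m
Geostrophic balance (pressure-gradient force = Coriolis force):
V_g = (1/(fρ)) |∂P/∂n| = 7.25×10⁻⁴ / (1.35×10⁻⁴ × 0.980) = 5.47 m/s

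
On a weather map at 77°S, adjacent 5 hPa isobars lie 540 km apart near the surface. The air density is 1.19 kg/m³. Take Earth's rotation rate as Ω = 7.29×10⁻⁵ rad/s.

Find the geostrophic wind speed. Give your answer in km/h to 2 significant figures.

Coriolis parameter at 77°S:
f = 2Ω sin φ = 2 × 7.29×10⁻⁵ × sin 77° = 1.42×10⁻⁴ s⁻¹
Pressure gradient: |∂P/∂n| = 500 Pa / 540000 m = 9.26×10⁻⁴ Pa/m
Geostrophic balance (pressure-gradient force = Coriolis force):
V_g = (1/(fρ)) |∂P/∂n| = 9.26×10⁻⁴ / (1.42×10⁻⁴ × 1.19) = 5.48 m/s
Converting: 5.48 m/s × 3.6 = 20 km/h

20 km/h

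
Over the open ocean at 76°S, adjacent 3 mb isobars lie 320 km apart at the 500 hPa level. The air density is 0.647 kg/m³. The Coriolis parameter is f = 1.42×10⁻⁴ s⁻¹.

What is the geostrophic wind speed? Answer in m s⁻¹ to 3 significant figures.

Pressure gradient: |∂P/∂n| = 300 Pa / 320000 m = 9.38×10⁻⁴ Pa/m
Geostrophic balance (pressure-gradient force = Coriolis force):
V_g = (1/(fρ)) |∂P/∂n| = 9.38×10⁻⁴ / (1.42×10⁻⁴ × 0.647) = 10.2 m/s

10.2 m s⁻¹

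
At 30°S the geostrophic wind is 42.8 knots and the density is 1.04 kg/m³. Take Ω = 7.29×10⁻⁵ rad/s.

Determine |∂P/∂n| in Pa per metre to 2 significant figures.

Coriolis parameter at 30°S:
f = 2Ω sin φ = 2 × 7.29×10⁻⁵ × sin 30° = 7.29×10⁻⁵ s⁻¹
Wind speed in SI: 42.8 knots = 22.0 m/s
Geostrophic balance rearranged: |∂P/∂n| = f ρ V_g
|∂P/∂n| = 7.29×10⁻⁵ × 1.04 × 22.0 = 1.67×10⁻³ Pa/m

1.7×10⁻³ Pa/m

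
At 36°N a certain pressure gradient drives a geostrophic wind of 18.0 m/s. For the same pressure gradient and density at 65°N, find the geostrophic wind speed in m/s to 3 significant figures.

11.7 m/s

With the same pressure gradient and density, V_g ∝ 1/f ∝ 1/sin φ.
V₂ = V₁ · sin φ₁ / sin φ₂ = 18.0 × sin 36° / sin 65°
V₂ = 18.0 × 0.5878/0.9063 = 11.7 m/s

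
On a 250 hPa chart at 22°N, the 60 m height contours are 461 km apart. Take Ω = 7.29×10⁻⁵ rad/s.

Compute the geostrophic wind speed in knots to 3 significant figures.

Coriolis parameter at 22°N:
f = 2Ω sin φ = 2 × 7.29×10⁻⁵ × sin 22° = 5.46×10⁻⁵ s⁻¹
Height gradient: |∂Z/∂n| = 60 m / 461000 m = 1.30×10⁻⁴
On a pressure surface, geostrophic balance gives V_g = (g/f)|∂Z/∂n|:
V_g = 9.81 × 1.30×10⁻⁴ / 5.46×10⁻⁵ = 23.4 m/s
Converting: 23.4 m/s × 1.944 = 45.4 knots

45.4 knots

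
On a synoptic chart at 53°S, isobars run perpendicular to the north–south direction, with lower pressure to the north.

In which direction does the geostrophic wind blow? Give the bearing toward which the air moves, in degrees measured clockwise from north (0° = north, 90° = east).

The pressure-gradient force points toward the north (bearing 000°).
Geostrophic balance: in the Southern Hemisphere the Coriolis force deflects motion to the left, so the geostrophic wind blows 90° to the left of the pressure-gradient force (low pressure on the right).
Rotating 000° by 90° counterclockwise gives 270° — the wind blows toward the west.

270°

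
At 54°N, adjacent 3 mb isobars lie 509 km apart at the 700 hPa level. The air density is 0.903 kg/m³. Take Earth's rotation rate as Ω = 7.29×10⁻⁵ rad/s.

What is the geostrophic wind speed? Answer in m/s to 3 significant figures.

5.53 m/s

Coriolis parameter at 54°N:
f = 2Ω sin φ = 2 × 7.29×10⁻⁵ × sin 54° = 1.18×10⁻⁴ s⁻¹
Pressure gradient: |∂P/∂n| = 300 Pa / 509000 m = 5.89×10⁻⁴ Pa/m
Geostrophic balance (pressure-gradient force = Coriolis force):
V_g = (1/(fρ)) |∂P/∂n| = 5.89×10⁻⁴ / (1.18×10⁻⁴ × 0.903) = 5.53 m/s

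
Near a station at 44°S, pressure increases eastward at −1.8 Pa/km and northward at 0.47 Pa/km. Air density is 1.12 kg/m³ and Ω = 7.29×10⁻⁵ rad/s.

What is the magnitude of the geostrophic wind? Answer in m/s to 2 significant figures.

16 m/s

Coriolis parameter at 44°S:
f = 2Ω sin φ = 2 × 7.29×10⁻⁵ × sin 44° = 1.01×10⁻⁴ s⁻¹
In the Southern Hemisphere f is negative: f = −1.01×10⁻⁴ s⁻¹.
Component geostrophic relations (x east, y north):
u_g = −(1/(fρ)) ∂P/∂y,  v_g = (1/(fρ)) ∂P/∂x
u_g = −(0.47×10⁻³)/(−1.01×10⁻⁴ × 1.12) = 4.14 m/s;  v_g = (−1.8×10⁻³)/(−1.01×10⁻⁴ × 1.12) = 15.9 m/s
|V_g| = √(u_g² + v_g²) = 16.4 m/s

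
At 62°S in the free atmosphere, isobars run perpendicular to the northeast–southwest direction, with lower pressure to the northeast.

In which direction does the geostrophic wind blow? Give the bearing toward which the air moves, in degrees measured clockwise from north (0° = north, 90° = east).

315°

The pressure-gradient force points toward the northeast (bearing 045°).
Geostrophic balance: in the Southern Hemisphere the Coriolis force deflects motion to the left, so the geostrophic wind blows 90° to the left of the pressure-gradient force (low pressure on the right).
Rotating 045° by 90° counterclockwise gives 315° — the wind blows toward the northwest.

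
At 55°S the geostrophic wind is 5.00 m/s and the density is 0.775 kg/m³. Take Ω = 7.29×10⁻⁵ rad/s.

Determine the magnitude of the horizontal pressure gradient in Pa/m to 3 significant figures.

Coriolis parameter at 55°S:
f = 2Ω sin φ = 2 × 7.29×10⁻⁵ × sin 55° = 1.19×10⁻⁴ s⁻¹
Geostrophic balance rearranged: |∂P/∂n| = f ρ V_g
|∂P/∂n| = 1.19×10⁻⁴ × 0.775 × 5.00 = 4.63×10⁻⁴ Pa/m

4.63×10⁻⁴ Pa/m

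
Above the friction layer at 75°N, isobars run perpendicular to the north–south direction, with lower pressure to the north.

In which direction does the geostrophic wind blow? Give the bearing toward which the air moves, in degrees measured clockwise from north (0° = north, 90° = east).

The pressure-gradient force points toward the north (bearing 000°).
Geostrophic balance: in the Northern Hemisphere the Coriolis force deflects motion to the right, so the geostrophic wind blows 90° to the right of the pressure-gradient force (low pressure on the left).
Rotating 000° by 90° clockwise gives 090° — the wind blows toward the east.

090°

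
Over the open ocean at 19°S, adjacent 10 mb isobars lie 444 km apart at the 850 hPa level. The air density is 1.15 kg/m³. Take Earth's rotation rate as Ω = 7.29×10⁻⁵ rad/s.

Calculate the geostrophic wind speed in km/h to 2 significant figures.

150 km/h

Coriolis parameter at 19°S:
f = 2Ω sin φ = 2 × 7.29×10⁻⁵ × sin 19° = 4.75×10⁻⁵ s⁻¹
Pressure gradient: |∂P/∂n| = 1000 Pa / 444000 m = 2.25×10⁻³ Pa/m
Geostrophic balance (pressure-gradient force = Coriolis force):
V_g = (1/(fρ)) |∂P/∂n| = 2.25×10⁻³ / (4.75×10⁻⁵ × 1.15) = 41.3 m/s
Converting: 41.3 m/s × 3.6 = 150 km/h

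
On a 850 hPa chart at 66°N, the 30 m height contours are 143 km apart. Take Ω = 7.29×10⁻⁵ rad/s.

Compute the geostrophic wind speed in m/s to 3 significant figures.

15.5 m/s

Coriolis parameter at 66°N:
f = 2Ω sin φ = 2 × 7.29×10⁻⁵ × sin 66° = 1.33×10⁻⁴ s⁻¹
Height gradient: |∂Z/∂n| = 30 m / 143000 m = 2.10×10⁻⁴
On a pressure surface, geostrophic balance gives V_g = (g/f)|∂Z/∂n|:
V_g = 9.81 × 2.10×10⁻⁴ / 1.33×10⁻⁴ = 15.5 m/s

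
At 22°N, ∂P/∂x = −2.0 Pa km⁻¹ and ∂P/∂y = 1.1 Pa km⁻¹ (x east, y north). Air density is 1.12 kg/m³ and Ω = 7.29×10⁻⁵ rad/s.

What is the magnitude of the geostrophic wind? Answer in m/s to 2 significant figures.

37 m/s

Coriolis parameter at 22°N:
f = 2Ω sin φ = 2 × 7.29×10⁻⁵ × sin 22° = 5.46×10⁻⁵ s⁻¹
Component geostrophic relations (x east, y north):
u_g = −(1/(fρ)) ∂P/∂y,  v_g = (1/(fρ)) ∂P/∂x
u_g = −(1.1×10⁻³)/(5.46×10⁻⁵ × 1.12) = −18.0 m/s;  v_g = (−2.0×10⁻³)/(5.46×10⁻⁵ × 1.12) = −32.7 m/s
|V_g| = √(u_g² + v_g²) = 37.3 m/s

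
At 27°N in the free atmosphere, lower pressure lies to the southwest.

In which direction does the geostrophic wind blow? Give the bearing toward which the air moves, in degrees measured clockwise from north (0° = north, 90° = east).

315°

The pressure-gradient force points toward the southwest (bearing 225°).
Geostrophic balance: in the Northern Hemisphere the Coriolis force deflects motion to the right, so the geostrophic wind blows 90° to the right of the pressure-gradient force (low pressure on the left).
Rotating 225° by 90° clockwise gives 315° — the wind blows toward the northwest.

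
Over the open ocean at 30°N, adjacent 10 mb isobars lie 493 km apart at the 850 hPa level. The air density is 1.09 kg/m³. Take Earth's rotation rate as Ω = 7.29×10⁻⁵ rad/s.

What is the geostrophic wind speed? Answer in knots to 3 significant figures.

49.6 knots

Coriolis parameter at 30°N:
f = 2Ω sin φ = 2 × 7.29×10⁻⁵ × sin 30° = 7.29×10⁻⁵ s⁻¹
Pressure gradient: |∂P/∂n| = 1000 Pa / 493000 m = 2.03×10⁻³ Pa/m
Geostrophic balance (pressure-gradient force = Coriolis force):
V_g = (1/(fρ)) |∂P/∂n| = 2.03×10⁻³ / (7.29×10⁻⁵ × 1.09) = 25.5 m/s
Converting: 25.5 m/s × 1.944 = 49.6 knots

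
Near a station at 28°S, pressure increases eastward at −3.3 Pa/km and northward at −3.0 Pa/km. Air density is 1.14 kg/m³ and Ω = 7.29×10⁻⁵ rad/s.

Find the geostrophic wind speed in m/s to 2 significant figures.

57 m/s

Coriolis parameter at 28°S:
f = 2Ω sin φ = 2 × 7.29×10⁻⁵ × sin 28° = 6.84×10⁻⁵ s⁻¹
In the Southern Hemisphere f is negative: f = −6.84×10⁻⁵ s⁻¹.
Component geostrophic relations (x east, y north):
u_g = −(1/(fρ)) ∂P/∂y,  v_g = (1/(fρ)) ∂P/∂x
u_g = −(−3.0×10⁻³)/(−6.84×10⁻⁵ × 1.14) = −38.4 m/s;  v_g = (−3.3×10⁻³)/(−6.84×10⁻⁵ × 1.14) = 42.3 m/s
|V_g| = √(u_g² + v_g²) = 57.2 m/s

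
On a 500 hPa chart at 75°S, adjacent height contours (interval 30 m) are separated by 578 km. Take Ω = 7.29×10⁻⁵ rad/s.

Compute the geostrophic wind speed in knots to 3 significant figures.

7.03 knots

Coriolis parameter at 75°S:
f = 2Ω sin φ = 2 × 7.29×10⁻⁵ × sin 75° = 1.41×10⁻⁴ s⁻¹
Height gradient: |∂Z/∂n| = 30 m / 578000 m = 5.19×10⁻⁵
On a pressure surface, geostrophic balance gives V_g = (g/f)|∂Z/∂n|:
V_g = 9.81 × 5.19×10⁻⁵ / 1.41×10⁻⁴ = 3.62 m/s
Converting: 3.62 m/s × 1.944 = 7.03 knots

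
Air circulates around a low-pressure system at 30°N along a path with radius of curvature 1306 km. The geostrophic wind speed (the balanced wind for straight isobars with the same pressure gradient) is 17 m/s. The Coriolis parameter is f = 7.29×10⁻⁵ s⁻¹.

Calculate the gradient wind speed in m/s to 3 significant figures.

14.7 m/s

Around a low, centrifugal force acts outward with Coriolis, so pressure-gradient force balances both:
(1/ρ)|∂P/∂n| = fV + V²/R  →  V² + fR·V − fR·V_g = 0
With fR = 7.29×10⁻⁵ × 1306×10³ m = 95.2 m/s:
V = [−fR + √((fR)² + 4 fR V_g)]/2 = [−95.2 + √(95.2² + 4×95.2×17)]/2 = 14.7 m/s
Subgeostrophic (V < V_g = 17 m/s), as expected around a low.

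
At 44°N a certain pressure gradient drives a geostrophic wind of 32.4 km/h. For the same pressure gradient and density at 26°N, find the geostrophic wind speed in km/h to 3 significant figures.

51.3 km/h

With the same pressure gradient and density, V_g ∝ 1/f ∝ 1/sin φ.
V₂ = V₁ · sin φ₁ / sin φ₂ = 32.4 × sin 44° / sin 26°
V₂ = 32.4 × 0.6947/0.4384 = 51.3 km/h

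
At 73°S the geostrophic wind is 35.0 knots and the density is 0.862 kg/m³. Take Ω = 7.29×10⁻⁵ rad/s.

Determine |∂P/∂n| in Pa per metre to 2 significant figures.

2.2×10⁻³ Pa/m

Coriolis parameter at 73°S:
f = 2Ω sin φ = 2 × 7.29×10⁻⁵ × sin 73° = 1.39×10⁻⁴ s⁻¹
Wind speed in SI: 35.0 knots = 18.0 m/s
Geostrophic balance rearranged: |∂P/∂n| = f ρ V_g
|∂P/∂n| = 1.39×10⁻⁴ × 0.862 × 18.0 = 2.16×10⁻³ Pa/m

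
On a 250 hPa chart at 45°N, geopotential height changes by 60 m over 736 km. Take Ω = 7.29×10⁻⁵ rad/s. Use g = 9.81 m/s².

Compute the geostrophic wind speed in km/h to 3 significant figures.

Coriolis parameter at 45°N:
f = 2Ω sin φ = 2 × 7.29×10⁻⁵ × sin 45° = 1.03×10⁻⁴ s⁻¹
Height gradient: |∂Z/∂n| = 60 m / 736000 m = 8.15×10⁻⁵
On a pressure surface, geostrophic balance gives V_g = (g/f)|∂Z/∂n|:
V_g = 9.81 × 8.15×10⁻⁵ / 1.03×10⁻⁴ = 7.76 m/s
Converting: 7.76 m/s × 3.6 = 27.9 km/h

27.9 km/h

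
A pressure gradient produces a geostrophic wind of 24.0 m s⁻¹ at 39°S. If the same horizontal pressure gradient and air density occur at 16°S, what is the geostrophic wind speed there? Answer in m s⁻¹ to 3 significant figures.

With the same pressure gradient and density, V_g ∝ 1/f ∝ 1/sin φ.
V₂ = V₁ · sin φ₁ / sin φ₂ = 24.0 × sin 39° / sin 16°
V₂ = 24.0 × 0.6293/0.2756 = 54.8 m s⁻¹

54.8 m s⁻¹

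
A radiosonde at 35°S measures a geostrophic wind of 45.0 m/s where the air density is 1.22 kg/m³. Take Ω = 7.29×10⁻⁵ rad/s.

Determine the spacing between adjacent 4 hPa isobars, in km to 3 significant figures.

87.1 km

Coriolis parameter at 35°S:
f = 2Ω sin φ = 2 × 7.29×10⁻⁵ × sin 35° = 8.36×10⁻⁵ s⁻¹
Geostrophic balance rearranged: |∂P/∂n| = f ρ V_g
|∂P/∂n| = 8.36×10⁻⁵ × 1.22 × 45.0 = 4.59×10⁻³ Pa/m
Isobar spacing: Δn = ΔP/|∂P/∂n| = 400 Pa / 4.59×10⁻³ Pa/m = 87124 m ≈ 87.1 km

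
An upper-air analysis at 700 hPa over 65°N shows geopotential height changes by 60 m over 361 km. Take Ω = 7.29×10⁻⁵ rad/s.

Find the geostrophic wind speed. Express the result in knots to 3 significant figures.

Coriolis parameter at 65°N:
f = 2Ω sin φ = 2 × 7.29×10⁻⁵ × sin 65° = 1.32×10⁻⁴ s⁻¹
Height gradient: |∂Z/∂n| = 60 m / 361000 m = 1.66×10⁻⁴
On a pressure surface, geostrophic balance gives V_g = (g/f)|∂Z/∂n|:
V_g = 9.81 × 1.66×10⁻⁴ / 1.32×10⁻⁴ = 12.3 m/s
Converting: 12.3 m/s × 1.944 = 24.0 knots

24.0 knots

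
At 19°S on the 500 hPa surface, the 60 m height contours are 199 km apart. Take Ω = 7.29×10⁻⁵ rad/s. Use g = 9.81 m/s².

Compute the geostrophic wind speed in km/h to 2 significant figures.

220 km/h

Coriolis parameter at 19°S:
f = 2Ω sin φ = 2 × 7.29×10⁻⁵ × sin 19° = 4.75×10⁻⁵ s⁻¹
Height gradient: |∂Z/∂n| = 60 m / 199000 m = 3.02×10⁻⁴
On a pressure surface, geostrophic balance gives V_g = (g/f)|∂Z/∂n|:
V_g = 9.81 × 3.02×10⁻⁴ / 4.75×10⁻⁵ = 62.3 m/s
Converting: 62.3 m/s × 3.6 = 220 km/h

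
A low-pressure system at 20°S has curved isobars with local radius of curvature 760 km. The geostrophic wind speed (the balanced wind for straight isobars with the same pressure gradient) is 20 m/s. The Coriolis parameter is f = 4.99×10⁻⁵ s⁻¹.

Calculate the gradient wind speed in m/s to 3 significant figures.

Around a low, centrifugal force acts outward with Coriolis, so pressure-gradient force balances both:
(1/ρ)|∂P/∂n| = fV + V²/R  →  V² + fR·V − fR·V_g = 0
With fR = 4.99×10⁻⁵ × 760×10³ m = 37.9 m/s:
V = [−fR + √((fR)² + 4 fR V_g)]/2 = [−37.9 + √(37.9² + 4×37.9×20)]/2 = 14.5 m/s
Subgeostrophic (V < V_g = 20 m/s), as expected around a low.

14.5 m/s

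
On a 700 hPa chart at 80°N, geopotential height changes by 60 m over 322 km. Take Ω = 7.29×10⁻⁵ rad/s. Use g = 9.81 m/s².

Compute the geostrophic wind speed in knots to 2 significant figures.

25 knots

Coriolis parameter at 80°N:
f = 2Ω sin φ = 2 × 7.29×10⁻⁵ × sin 80° = 1.44×10⁻⁴ s⁻¹
Height gradient: |∂Z/∂n| = 60 m / 322000 m = 1.86×10⁻⁴
On a pressure surface, geostrophic balance gives V_g = (g/f)|∂Z/∂n|:
V_g = 9.81 × 1.86×10⁻⁴ / 1.44×10⁻⁴ = 12.7 m/s
Converting: 12.7 m/s × 1.944 = 25 knots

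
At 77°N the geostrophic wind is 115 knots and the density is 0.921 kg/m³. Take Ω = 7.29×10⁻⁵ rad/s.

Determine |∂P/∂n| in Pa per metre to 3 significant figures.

Coriolis parameter at 77°N:
f = 2Ω sin φ = 2 × 7.29×10⁻⁵ × sin 77° = 1.42×10⁻⁴ s⁻¹
Wind speed in SI: 115 knots = 59.2 m/s
Geostrophic balance rearranged: |∂P/∂n| = f ρ V_g
|∂P/∂n| = 1.42×10⁻⁴ × 0.921 × 59.2 = 7.74×10⁻³ Pa/m

7.74×10⁻³ Pa/m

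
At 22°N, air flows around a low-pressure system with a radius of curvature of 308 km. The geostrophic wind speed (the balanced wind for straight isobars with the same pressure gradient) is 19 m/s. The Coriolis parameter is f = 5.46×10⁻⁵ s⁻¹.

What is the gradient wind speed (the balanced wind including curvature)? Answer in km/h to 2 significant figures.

41 km/h

Around a low, centrifugal force acts outward with Coriolis, so pressure-gradient force balances both:
(1/ρ)|∂P/∂n| = fV + V²/R  →  V² + fR·V − fR·V_g = 0
With fR = 5.46×10⁻⁵ × 308×10³ m = 16.8 m/s:
V = [−fR + √((fR)² + 4 fR V_g)]/2 = [−16.8 + √(16.8² + 4×16.8×19)]/2 = 11.3 m/s
Subgeostrophic (V < V_g = 19 m/s), as expected around a low.
Converting: 11.3 m/s × 3.6 = 41 km/h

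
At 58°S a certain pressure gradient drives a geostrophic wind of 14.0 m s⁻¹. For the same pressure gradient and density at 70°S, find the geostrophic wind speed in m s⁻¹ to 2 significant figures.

13 m s⁻¹

With the same pressure gradient and density, V_g ∝ 1/f ∝ 1/sin φ.
V₂ = V₁ · sin φ₁ / sin φ₂ = 14.0 × sin 58° / sin 70°
V₂ = 14.0 × 0.8480/0.9397 = 13 m s⁻¹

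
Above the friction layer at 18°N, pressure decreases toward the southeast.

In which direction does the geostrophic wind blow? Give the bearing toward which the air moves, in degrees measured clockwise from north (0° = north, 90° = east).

The pressure-gradient force points toward the southeast (bearing 135°).
Geostrophic balance: in the Northern Hemisphere the Coriolis force deflects motion to the right, so the geostrophic wind blows 90° to the right of the pressure-gradient force (low pressure on the left).
Rotating 135° by 90° clockwise gives 225° — the wind blows toward the southwest.

225°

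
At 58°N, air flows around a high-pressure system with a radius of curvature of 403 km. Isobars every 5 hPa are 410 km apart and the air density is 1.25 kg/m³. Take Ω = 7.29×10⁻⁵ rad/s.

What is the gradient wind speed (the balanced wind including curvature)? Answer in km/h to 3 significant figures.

Coriolis parameter at 58°N:
f = 2Ω sin φ = 2 × 7.29×10⁻⁵ × sin 58° = 1.24×10⁻⁴ s⁻¹
Pressure gradient: |∂P/∂n| = 500 Pa / 410000 m = 1.22×10⁻³ Pa/m
Geostrophic speed: V_g = |∂P/∂n|/(fρ) = 1.22×10⁻³/(1.24×10⁻⁴ × 1.25) = 7.89 m/s
Around a high, pressure-gradient force acts outward with centrifugal, so Coriolis balances both:
fV = (1/ρ)|∂P/∂n| + V²/R  →  V² − fR·V + fR·V_g = 0
With fR = 1.24×10⁻⁴ × 403×10³ m = 49.8 m/s:
V = [fR − √((fR)² − 4 fR V_g)]/2 = [49.8 − √(49.8² − 4×49.8×7.89)]/2 = 9.83 m/s
Supergeostrophic (V > V_g = 7.89 m/s), as expected around a high.
Converting: 9.83 m/s × 3.6 = 35.4 km/h

35.4 km/h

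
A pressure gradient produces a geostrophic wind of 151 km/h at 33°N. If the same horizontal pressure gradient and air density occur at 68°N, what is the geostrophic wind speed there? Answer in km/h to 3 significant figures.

With the same pressure gradient and density, V_g ∝ 1/f ∝ 1/sin φ.
V₂ = V₁ · sin φ₁ / sin φ₂ = 151 × sin 33° / sin 68°
V₂ = 151 × 0.5446/0.9272 = 88.7 km/h

88.7 km/h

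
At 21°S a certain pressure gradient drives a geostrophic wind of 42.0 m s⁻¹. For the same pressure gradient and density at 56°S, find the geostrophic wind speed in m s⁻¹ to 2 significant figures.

With the same pressure gradient and density, V_g ∝ 1/f ∝ 1/sin φ.
V₂ = V₁ · sin φ₁ / sin φ₂ = 42.0 × sin 21° / sin 56°
V₂ = 42.0 × 0.3584/0.8290 = 18 m s⁻¹

18 m s⁻¹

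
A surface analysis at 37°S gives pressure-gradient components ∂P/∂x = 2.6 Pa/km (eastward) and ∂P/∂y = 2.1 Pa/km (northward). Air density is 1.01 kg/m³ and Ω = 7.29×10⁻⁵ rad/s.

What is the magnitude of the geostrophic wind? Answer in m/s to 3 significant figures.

Coriolis parameter at 37°S:
f = 2Ω sin φ = 2 × 7.29×10⁻⁵ × sin 37° = 8.77×10⁻⁵ s⁻¹
In the Southern Hemisphere f is negative: f = −8.77×10⁻⁵ s⁻¹.
Component geostrophic relations (x east, y north):
u_g = −(1/(fρ)) ∂P/∂y,  v_g = (1/(fρ)) ∂P/∂x
u_g = −(2.1×10⁻³)/(−8.77×10⁻⁵ × 1.01) = 23.7 m/s;  v_g = (2.6×10⁻³)/(−8.77×10⁻⁵ × 1.01) = −29.3 m/s
|V_g| = √(u_g² + v_g²) = 37.7 m/s

37.7 m/s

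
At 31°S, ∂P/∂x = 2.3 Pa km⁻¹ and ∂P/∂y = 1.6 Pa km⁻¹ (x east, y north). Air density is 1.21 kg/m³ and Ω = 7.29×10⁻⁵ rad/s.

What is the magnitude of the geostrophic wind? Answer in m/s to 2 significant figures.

Coriolis parameter at 31°S:
f = 2Ω sin φ = 2 × 7.29×10⁻⁵ × sin 31° = 7.51×10⁻⁵ s⁻¹
In the Southern Hemisphere f is negative: f = −7.51×10⁻⁵ s⁻¹.
Component geostrophic relations (x east, y north):
u_g = −(1/(fρ)) ∂P/∂y,  v_g = (1/(fρ)) ∂P/∂x
u_g = −(1.6×10⁻³)/(−7.51×10⁻⁵ × 1.21) = 17.6 m/s;  v_g = (2.3×10⁻³)/(−7.51×10⁻⁵ × 1.21) = −25.3 m/s
|V_g| = √(u_g² + v_g²) = 30.8 m/s

31 m/s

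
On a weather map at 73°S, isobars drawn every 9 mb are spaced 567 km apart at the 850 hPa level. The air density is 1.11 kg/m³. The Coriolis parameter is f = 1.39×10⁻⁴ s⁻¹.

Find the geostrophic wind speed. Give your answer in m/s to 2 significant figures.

Pressure gradient: |∂P/∂n| = 900 Pa / 567000 m = 1.59×10⁻³ Pa/m
Geostrophic balance (pressure-gradient force = Coriolis force):
V_g = (1/(fρ)) |∂P/∂n| = 1.59×10⁻³ / (1.39×10⁻⁴ × 1.11) = 10.3 m/s

10 m/s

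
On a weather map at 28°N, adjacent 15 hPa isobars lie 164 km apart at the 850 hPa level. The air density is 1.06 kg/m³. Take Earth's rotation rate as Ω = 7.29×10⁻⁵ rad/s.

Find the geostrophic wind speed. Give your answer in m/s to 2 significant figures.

130 m/s

Coriolis parameter at 28°N:
f = 2Ω sin φ = 2 × 7.29×10⁻⁵ × sin 28° = 6.84×10⁻⁵ s⁻¹
Pressure gradient: |∂P/∂n| = 1500 Pa / 164000 m = 9.15×10⁻³ Pa/m
Geostrophic balance (pressure-gradient force = Coriolis force):
V_g = (1/(fρ)) |∂P/∂n| = 9.15×10⁻³ / (6.84×10⁻⁵ × 1.06) = 126 m/s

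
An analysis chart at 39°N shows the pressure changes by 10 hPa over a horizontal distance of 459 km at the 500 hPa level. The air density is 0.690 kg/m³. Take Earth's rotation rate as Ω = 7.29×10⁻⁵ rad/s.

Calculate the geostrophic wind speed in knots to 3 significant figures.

Coriolis parameter at 39°N:
f = 2Ω sin φ = 2 × 7.29×10⁻⁵ × sin 39° = 9.18×10⁻⁵ s⁻¹
Pressure gradient: |∂P/∂n| = 1000 Pa / 459000 m = 2.18×10⁻³ Pa/m
Geostrophic balance (pressure-gradient force = Coriolis force):
V_g = (1/(fρ)) |∂P/∂n| = 2.18×10⁻³ / (9.18×10⁻⁵ × 0.690) = 34.4 m/s
Converting: 34.4 m/s × 1.944 = 66.9 knots

66.9 knots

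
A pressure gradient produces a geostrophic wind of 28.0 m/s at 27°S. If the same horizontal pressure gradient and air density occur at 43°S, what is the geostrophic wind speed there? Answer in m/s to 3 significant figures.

With the same pressure gradient and density, V_g ∝ 1/f ∝ 1/sin φ.
V₂ = V₁ · sin φ₁ / sin φ₂ = 28.0 × sin 27° / sin 43°
V₂ = 28.0 × 0.4540/0.6820 = 18.6 m/s

18.6 m/s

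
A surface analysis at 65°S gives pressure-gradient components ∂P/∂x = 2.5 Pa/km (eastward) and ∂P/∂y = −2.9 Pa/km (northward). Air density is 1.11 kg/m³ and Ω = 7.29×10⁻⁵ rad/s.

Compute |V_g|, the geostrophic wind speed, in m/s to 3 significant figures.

26.1 m/s

Coriolis parameter at 65°S:
f = 2Ω sin φ = 2 × 7.29×10⁻⁵ × sin 65° = 1.32×10⁻⁴ s⁻¹
In the Southern Hemisphere f is negative: f = −1.32×10⁻⁴ s⁻¹.
Component geostrophic relations (x east, y north):
u_g = −(1/(fρ)) ∂P/∂y,  v_g = (1/(fρ)) ∂P/∂x
u_g = −(−2.9×10⁻³)/(−1.32×10⁻⁴ × 1.11) = −19.8 m/s;  v_g = (2.5×10⁻³)/(−1.32×10⁻⁴ × 1.11) = −17.0 m/s
|V_g| = √(u_g² + v_g²) = 26.1 m/s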